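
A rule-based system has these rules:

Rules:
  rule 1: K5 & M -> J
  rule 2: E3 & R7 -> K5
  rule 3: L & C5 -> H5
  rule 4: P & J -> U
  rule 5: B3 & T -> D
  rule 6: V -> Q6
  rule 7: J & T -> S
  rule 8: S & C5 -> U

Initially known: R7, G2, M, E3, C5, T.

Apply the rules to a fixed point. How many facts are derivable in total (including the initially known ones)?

10

Round 1: rule 2 [E3 & R7 -> K5]. Adds K5.
Round 2: rule 1 [K5 & M -> J]. Adds J.
Round 3: rule 7 [J & T -> S]. Adds S.
Round 4: rule 8 [S & C5 -> U]. Adds U.
Closure: {C5, E3, G2, J, K5, M, R7, S, T, U} — 10 facts.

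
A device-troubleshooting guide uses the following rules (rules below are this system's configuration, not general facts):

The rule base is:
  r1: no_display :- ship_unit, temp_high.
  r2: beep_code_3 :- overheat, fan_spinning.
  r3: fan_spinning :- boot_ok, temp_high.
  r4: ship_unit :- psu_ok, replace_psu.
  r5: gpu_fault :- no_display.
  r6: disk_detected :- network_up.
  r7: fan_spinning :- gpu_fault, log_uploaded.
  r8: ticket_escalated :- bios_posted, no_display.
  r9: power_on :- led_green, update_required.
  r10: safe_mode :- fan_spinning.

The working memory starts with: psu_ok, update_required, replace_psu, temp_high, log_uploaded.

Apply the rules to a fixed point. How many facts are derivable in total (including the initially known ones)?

Round 1 fires r4, giving ship_unit.
Round 2 fires r1, giving no_display.
Round 3 fires r5, giving gpu_fault.
Round 4 fires r7, giving fan_spinning.
Round 5 fires r10, giving safe_mode.
Closure: {fan_spinning, gpu_fault, log_uploaded, no_display, psu_ok, replace_psu, safe_mode, ship_unit, temp_high, update_required} — 10 facts.

10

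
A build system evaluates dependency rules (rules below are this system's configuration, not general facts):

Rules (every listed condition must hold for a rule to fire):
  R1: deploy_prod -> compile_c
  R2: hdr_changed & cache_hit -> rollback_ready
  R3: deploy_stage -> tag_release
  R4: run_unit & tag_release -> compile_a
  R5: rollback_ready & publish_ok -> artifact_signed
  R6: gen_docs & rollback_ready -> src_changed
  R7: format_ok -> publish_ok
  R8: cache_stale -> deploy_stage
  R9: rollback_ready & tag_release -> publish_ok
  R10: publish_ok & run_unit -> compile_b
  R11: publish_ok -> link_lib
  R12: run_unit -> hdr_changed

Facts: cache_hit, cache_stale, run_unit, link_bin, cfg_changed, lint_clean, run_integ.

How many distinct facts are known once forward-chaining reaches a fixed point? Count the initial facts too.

Round 1: R8 [cache_stale -> deploy_stage]; R12 [run_unit -> hdr_changed]. Adds deploy_stage, hdr_changed.
Round 2: R2 [hdr_changed & cache_hit -> rollback_ready]; R3 [deploy_stage -> tag_release]. Adds rollback_ready, tag_release.
Round 3: R4 [run_unit & tag_release -> compile_a]; R9 [rollback_ready & tag_release -> publish_ok]. Adds compile_a, publish_ok.
Round 4: R5 [rollback_ready & publish_ok -> artifact_signed]; R10 [publish_ok & run_unit -> compile_b]; R11 [publish_ok -> link_lib]. Adds artifact_signed, compile_b, link_lib.
Closure: {artifact_signed, cache_hit, cache_stale, cfg_changed, compile_a, compile_b, deploy_stage, hdr_changed, link_bin, link_lib, lint_clean, publish_ok, rollback_ready, run_integ, run_unit, tag_release} — 16 facts.

16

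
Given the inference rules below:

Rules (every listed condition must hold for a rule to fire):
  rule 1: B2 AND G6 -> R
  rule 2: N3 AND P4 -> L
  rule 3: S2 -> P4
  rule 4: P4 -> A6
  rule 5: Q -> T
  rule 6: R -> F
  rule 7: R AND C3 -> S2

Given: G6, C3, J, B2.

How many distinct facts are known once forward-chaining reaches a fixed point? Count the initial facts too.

Round 1 fires rule 1, giving R.
Round 2 fires rule 6, rule 7, giving F, S2.
Round 3 fires rule 3, giving P4.
Round 4 fires rule 4, giving A6.
Closure: {A6, B2, C3, F, G6, J, P4, R, S2} — 9 facts.

9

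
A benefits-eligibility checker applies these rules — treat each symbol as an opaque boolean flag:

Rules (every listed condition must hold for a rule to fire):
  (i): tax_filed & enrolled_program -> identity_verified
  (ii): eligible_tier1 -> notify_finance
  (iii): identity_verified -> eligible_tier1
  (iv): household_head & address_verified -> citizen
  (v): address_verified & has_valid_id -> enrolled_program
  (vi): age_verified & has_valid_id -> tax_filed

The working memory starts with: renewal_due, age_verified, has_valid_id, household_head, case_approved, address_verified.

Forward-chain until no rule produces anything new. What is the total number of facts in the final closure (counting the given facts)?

Round 1: (iv) [household_head & address_verified -> citizen]; (v) [address_verified & has_valid_id -> enrolled_program]; (vi) [age_verified & has_valid_id -> tax_filed]. Adds citizen, enrolled_program, tax_filed.
Round 2: (i) [tax_filed & enrolled_program -> identity_verified]. Adds identity_verified.
Round 3: (iii) [identity_verified -> eligible_tier1]. Adds eligible_tier1.
Round 4: (ii) [eligible_tier1 -> notify_finance]. Adds notify_finance.
Closure: {address_verified, age_verified, case_approved, citizen, eligible_tier1, enrolled_program, has_valid_id, household_head, identity_verified, notify_finance, renewal_due, tax_filed} — 12 facts.

12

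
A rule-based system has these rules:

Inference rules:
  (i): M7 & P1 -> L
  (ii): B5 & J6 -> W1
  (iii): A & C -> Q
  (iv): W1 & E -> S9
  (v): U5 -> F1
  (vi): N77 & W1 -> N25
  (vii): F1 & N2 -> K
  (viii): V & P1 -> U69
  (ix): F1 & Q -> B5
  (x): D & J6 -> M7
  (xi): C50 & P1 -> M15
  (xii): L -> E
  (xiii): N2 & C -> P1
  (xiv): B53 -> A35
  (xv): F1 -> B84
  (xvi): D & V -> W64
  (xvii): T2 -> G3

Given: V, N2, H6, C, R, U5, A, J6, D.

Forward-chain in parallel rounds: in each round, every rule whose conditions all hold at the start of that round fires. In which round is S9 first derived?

4

Round 1 — (iii), (v), (x), (xiii), (xvi), derive Q, F1, M7, P1, W64.
Round 2 — (i), (vii), (viii), (ix), (xv), derive L, K, U69, B5, B84.
Round 3 — (ii), (xii), derive W1, E.
Round 4 — (iv), derive S9.
S9 first appears in round 4.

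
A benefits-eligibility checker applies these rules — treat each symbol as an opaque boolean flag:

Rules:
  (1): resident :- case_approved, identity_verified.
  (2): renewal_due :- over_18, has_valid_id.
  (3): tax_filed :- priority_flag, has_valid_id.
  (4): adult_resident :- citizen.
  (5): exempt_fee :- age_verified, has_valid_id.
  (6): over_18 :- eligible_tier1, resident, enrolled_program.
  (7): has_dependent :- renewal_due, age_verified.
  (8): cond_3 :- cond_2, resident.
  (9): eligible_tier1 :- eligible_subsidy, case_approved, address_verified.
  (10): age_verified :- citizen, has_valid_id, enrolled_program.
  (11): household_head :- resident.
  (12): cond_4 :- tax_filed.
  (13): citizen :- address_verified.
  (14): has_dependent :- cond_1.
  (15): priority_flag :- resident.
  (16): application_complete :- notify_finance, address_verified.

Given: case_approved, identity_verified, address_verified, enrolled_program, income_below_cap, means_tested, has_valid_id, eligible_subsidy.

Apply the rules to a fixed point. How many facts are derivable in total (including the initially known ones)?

21

Round 1: (1) [resident :- case_approved, identity_verified.]; (9) [eligible_tier1 :- eligible_subsidy, case_approved, address_verified.]; (13) [citizen :- address_verified.]. New: resident, eligible_tier1, citizen.
Round 2: (4) [adult_resident :- citizen.]; (6) [over_18 :- eligible_tier1, resident, enrolled_program.]; (10) [age_verified :- citizen, has_valid_id, enrolled_program.]; (11) [household_head :- resident.]; (15) [priority_flag :- resident.]. New: adult_resident, over_18, age_verified, household_head, priority_flag.
Round 3: (2) [renewal_due :- over_18, has_valid_id.]; (3) [tax_filed :- priority_flag, has_valid_id.]; (5) [exempt_fee :- age_verified, has_valid_id.]. New: renewal_due, tax_filed, exempt_fee.
Round 4: (7) [has_dependent :- renewal_due, age_verified.]; (12) [cond_4 :- tax_filed.]. New: has_dependent, cond_4.
Closure: {address_verified, adult_resident, age_verified, case_approved, citizen, cond_4, eligible_subsidy, eligible_tier1, enrolled_program, exempt_fee, has_dependent, has_valid_id, household_head, identity_verified, income_below_cap, means_tested, over_18, priority_flag, renewal_due, resident, tax_filed} — 21 facts.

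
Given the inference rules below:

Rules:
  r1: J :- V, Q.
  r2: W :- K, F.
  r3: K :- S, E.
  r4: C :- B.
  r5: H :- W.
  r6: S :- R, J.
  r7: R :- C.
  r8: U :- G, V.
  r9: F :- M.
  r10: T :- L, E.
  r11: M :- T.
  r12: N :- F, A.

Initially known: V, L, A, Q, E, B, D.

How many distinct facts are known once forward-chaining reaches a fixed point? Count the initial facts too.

[1] r1 [J :- V, Q.]; r4 [C :- B.]; r10 [T :- L, E.]. ⇒ new: J, C, T.
[2] r7 [R :- C.]; r11 [M :- T.]. ⇒ new: R, M.
[3] r6 [S :- R, J.]; r9 [F :- M.]. ⇒ new: S, F.
[4] r3 [K :- S, E.]; r12 [N :- F, A.]. ⇒ new: K, N.
[5] r2 [W :- K, F.]. ⇒ new: W.
[6] r5 [H :- W.]. ⇒ new: H.
Closure: {A, B, C, D, E, F, H, J, K, L, M, N, Q, R, S, T, V, W} — 18 facts.

18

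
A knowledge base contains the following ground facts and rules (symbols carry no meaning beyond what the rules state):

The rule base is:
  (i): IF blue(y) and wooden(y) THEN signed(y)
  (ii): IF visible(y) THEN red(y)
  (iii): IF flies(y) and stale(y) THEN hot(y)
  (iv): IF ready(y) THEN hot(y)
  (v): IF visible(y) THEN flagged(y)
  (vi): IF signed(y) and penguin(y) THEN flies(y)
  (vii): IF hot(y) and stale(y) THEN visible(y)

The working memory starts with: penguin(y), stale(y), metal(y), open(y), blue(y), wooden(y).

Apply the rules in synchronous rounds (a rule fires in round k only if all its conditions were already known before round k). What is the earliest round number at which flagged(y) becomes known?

Round 1: (i) [IF blue(y) and wooden(y) THEN signed(y)]. Adds signed(y).
Round 2: (vi) [IF signed(y) and penguin(y) THEN flies(y)]. Adds flies(y).
Round 3: (iii) [IF flies(y) and stale(y) THEN hot(y)]. Adds hot(y).
Round 4: (vii) [IF hot(y) and stale(y) THEN visible(y)]. Adds visible(y).
Round 5: (ii) [IF visible(y) THEN red(y)]; (v) [IF visible(y) THEN flagged(y)]. Adds red(y), flagged(y).
flagged(y) first appears in round 5.

5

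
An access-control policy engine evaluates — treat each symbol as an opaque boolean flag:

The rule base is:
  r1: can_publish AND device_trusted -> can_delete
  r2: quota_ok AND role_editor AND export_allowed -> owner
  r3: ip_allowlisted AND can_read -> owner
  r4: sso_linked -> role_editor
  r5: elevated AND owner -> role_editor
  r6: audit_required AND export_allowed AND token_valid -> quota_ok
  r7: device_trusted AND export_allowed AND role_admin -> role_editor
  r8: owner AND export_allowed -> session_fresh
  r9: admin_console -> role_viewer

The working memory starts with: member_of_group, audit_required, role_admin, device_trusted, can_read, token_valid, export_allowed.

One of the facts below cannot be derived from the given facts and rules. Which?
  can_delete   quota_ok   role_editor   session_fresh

can_delete

Round 1: r6 [audit_required AND export_allowed AND token_valid -> quota_ok]; r7 [device_trusted AND export_allowed AND role_admin -> role_editor]. New: quota_ok, role_editor.
Round 2: r2 [quota_ok AND role_editor AND export_allowed -> owner]. New: owner.
Round 3: r8 [owner AND export_allowed -> session_fresh]. New: session_fresh.
Derived: role_editor (round 1), session_fresh (round 3), quota_ok (round 1). can_delete never appears in any round.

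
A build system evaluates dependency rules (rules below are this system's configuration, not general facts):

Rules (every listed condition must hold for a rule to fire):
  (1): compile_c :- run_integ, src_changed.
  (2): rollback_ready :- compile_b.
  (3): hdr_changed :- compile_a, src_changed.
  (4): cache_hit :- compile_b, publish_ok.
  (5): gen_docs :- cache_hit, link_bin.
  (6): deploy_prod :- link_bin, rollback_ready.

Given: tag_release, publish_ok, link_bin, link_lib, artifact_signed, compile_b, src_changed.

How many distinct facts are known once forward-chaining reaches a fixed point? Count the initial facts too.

Round 1: (2) [rollback_ready :- compile_b.]; (4) [cache_hit :- compile_b, publish_ok.]. Adds rollback_ready, cache_hit.
Round 2: (5) [gen_docs :- cache_hit, link_bin.]; (6) [deploy_prod :- link_bin, rollback_ready.]. Adds gen_docs, deploy_prod.
Closure: {artifact_signed, cache_hit, compile_b, deploy_prod, gen_docs, link_bin, link_lib, publish_ok, rollback_ready, src_changed, tag_release} — 11 facts.

11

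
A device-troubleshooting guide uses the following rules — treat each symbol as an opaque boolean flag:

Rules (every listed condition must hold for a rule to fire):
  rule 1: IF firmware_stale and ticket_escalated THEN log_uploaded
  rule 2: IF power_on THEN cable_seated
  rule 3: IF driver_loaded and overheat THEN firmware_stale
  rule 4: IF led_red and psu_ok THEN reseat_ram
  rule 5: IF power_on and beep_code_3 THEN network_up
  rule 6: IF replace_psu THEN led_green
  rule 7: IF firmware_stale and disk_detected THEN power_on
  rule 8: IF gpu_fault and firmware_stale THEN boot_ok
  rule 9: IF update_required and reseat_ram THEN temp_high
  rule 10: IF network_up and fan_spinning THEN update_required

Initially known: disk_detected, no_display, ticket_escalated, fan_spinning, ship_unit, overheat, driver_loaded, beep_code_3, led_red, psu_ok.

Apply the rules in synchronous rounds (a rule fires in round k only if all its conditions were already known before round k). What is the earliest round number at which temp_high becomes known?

[1] rule 3 [IF driver_loaded and overheat THEN firmware_stale]; rule 4 [IF led_red and psu_ok THEN reseat_ram]. ⇒ new: firmware_stale, reseat_ram.
[2] rule 1 [IF firmware_stale and ticket_escalated THEN log_uploaded]; rule 7 [IF firmware_stale and disk_detected THEN power_on]. ⇒ new: log_uploaded, power_on.
[3] rule 2 [IF power_on THEN cable_seated]; rule 5 [IF power_on and beep_code_3 THEN network_up]. ⇒ new: cable_seated, network_up.
[4] rule 10 [IF network_up and fan_spinning THEN update_required]. ⇒ new: update_required.
[5] rule 9 [IF update_required and reseat_ram THEN temp_high]. ⇒ new: temp_high.
temp_high first appears in round 5.

5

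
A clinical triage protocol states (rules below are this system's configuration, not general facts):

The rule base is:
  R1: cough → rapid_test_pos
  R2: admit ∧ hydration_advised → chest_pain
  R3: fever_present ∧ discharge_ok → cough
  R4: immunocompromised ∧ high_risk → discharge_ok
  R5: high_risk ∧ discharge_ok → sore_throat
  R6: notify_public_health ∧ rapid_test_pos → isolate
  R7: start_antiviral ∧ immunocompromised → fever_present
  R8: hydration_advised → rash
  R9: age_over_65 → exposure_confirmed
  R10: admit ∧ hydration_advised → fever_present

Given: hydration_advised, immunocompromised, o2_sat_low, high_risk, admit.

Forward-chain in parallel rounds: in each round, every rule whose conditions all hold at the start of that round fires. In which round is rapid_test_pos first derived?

3

Round 1 fires R2, R4, R8, R10, giving chest_pain, discharge_ok, rash, fever_present.
Round 2 fires R3, R5, giving cough, sore_throat.
Round 3 fires R1, giving rapid_test_pos.
rapid_test_pos first appears in round 3.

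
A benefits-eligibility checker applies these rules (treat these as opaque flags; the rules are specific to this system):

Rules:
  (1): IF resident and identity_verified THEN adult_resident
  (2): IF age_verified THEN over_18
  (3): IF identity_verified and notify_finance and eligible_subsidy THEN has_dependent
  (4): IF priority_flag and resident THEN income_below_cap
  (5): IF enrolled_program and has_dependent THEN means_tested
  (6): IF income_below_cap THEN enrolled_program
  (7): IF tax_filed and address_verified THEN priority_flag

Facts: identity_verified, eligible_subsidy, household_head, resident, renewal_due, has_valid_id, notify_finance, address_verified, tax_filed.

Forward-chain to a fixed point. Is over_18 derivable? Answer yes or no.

no

Round 1: (1) [IF resident and identity_verified THEN adult_resident]; (3) [IF identity_verified and notify_finance and eligible_subsidy THEN has_dependent]; (7) [IF tax_filed and address_verified THEN priority_flag]. Adds adult_resident, has_dependent, priority_flag.
Round 2: (4) [IF priority_flag and resident THEN income_below_cap]. Adds income_below_cap.
Round 3: (6) [IF income_below_cap THEN enrolled_program]. Adds enrolled_program.
Round 4: (5) [IF enrolled_program and has_dependent THEN means_tested]. Adds means_tested.
Fixed point reached. over_18 is concluded only by (2); (2) needs age_verified (never derived).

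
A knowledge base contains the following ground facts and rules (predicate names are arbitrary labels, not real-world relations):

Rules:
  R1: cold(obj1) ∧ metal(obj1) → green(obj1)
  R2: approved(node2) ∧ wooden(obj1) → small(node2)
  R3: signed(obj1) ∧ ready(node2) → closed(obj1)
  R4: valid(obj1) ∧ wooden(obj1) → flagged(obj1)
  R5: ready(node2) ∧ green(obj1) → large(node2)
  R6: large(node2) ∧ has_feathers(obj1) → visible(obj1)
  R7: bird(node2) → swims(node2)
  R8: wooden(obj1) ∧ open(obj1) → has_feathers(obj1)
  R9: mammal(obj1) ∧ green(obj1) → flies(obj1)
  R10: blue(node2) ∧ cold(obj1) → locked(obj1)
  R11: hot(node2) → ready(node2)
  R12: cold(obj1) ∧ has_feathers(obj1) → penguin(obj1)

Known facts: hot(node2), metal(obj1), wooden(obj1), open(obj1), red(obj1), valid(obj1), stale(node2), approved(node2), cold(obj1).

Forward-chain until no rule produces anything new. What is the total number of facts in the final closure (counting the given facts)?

[1] R1 [cold(obj1) ∧ metal(obj1) → green(obj1)]; R2 [approved(node2) ∧ wooden(obj1) → small(node2)]; R4 [valid(obj1) ∧ wooden(obj1) → flagged(obj1)]; R8 [wooden(obj1) ∧ open(obj1) → has_feathers(obj1)]; R11 [hot(node2) → ready(node2)]. ⇒ new: green(obj1), small(node2), flagged(obj1), has_feathers(obj1), ready(node2).
[2] R5 [ready(node2) ∧ green(obj1) → large(node2)]; R12 [cold(obj1) ∧ has_feathers(obj1) → penguin(obj1)]. ⇒ new: large(node2), penguin(obj1).
[3] R6 [large(node2) ∧ has_feathers(obj1) → visible(obj1)]. ⇒ new: visible(obj1).
Closure: {approved(node2), cold(obj1), flagged(obj1), green(obj1), has_feathers(obj1), hot(node2), large(node2), metal(obj1), open(obj1), penguin(obj1), ready(node2), red(obj1), small(node2), stale(node2), valid(obj1), visible(obj1), wooden(obj1)} — 17 facts.

17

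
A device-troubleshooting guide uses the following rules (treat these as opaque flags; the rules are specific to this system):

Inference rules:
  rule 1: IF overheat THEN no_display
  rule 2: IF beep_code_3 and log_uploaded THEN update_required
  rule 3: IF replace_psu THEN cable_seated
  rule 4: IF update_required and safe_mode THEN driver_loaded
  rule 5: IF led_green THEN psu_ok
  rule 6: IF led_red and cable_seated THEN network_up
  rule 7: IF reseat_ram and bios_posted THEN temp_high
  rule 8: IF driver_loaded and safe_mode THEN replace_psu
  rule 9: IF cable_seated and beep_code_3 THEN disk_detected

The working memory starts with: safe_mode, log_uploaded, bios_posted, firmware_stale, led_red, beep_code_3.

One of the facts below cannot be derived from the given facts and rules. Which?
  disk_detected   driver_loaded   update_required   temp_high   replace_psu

Round 1: rule 2 [IF beep_code_3 and log_uploaded THEN update_required]. New: update_required.
Round 2: rule 4 [IF update_required and safe_mode THEN driver_loaded]. New: driver_loaded.
Round 3: rule 8 [IF driver_loaded and safe_mode THEN replace_psu]. New: replace_psu.
Round 4: rule 3 [IF replace_psu THEN cable_seated]. New: cable_seated.
Round 5: rule 6 [IF led_red and cable_seated THEN network_up]; rule 9 [IF cable_seated and beep_code_3 THEN disk_detected]. New: network_up, disk_detected.
Derived: replace_psu (round 3), update_required (round 1), driver_loaded (round 2), disk_detected (round 5). temp_high never appears in any round.

temp_high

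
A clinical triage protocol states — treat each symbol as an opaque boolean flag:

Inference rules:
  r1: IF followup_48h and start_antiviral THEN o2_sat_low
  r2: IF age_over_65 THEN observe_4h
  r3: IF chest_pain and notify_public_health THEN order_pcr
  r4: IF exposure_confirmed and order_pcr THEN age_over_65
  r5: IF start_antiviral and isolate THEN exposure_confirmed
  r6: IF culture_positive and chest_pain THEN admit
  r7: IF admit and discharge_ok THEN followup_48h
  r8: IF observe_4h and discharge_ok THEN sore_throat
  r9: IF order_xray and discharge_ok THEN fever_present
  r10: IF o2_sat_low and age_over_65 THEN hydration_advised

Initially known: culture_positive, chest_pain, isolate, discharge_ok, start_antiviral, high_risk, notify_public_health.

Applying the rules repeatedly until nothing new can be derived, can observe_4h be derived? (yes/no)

yes

Round 1 — r3, r5, r6, derive order_pcr, exposure_confirmed, admit.
Round 2 — r4, r7, derive age_over_65, followup_48h.
Round 3 — r1, r2, derive o2_sat_low, observe_4h.
Round 4 — r8, r10, derive sore_throat, hydration_advised.
observe_4h appears in round 3, so it is derivable.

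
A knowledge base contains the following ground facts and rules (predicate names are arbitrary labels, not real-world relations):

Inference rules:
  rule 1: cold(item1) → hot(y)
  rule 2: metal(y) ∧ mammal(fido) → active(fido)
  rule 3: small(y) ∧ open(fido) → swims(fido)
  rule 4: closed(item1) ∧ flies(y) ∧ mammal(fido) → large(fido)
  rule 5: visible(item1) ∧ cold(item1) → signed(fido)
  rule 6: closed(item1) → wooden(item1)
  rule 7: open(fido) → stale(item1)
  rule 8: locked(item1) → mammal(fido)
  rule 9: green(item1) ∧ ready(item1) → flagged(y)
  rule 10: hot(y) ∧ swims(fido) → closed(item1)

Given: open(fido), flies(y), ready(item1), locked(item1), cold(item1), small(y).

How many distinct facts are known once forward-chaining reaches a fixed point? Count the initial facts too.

Round 1: rule 1 [cold(item1) → hot(y)]; rule 3 [small(y) ∧ open(fido) → swims(fido)]; rule 7 [open(fido) → stale(item1)]; rule 8 [locked(item1) → mammal(fido)]. New: hot(y), swims(fido), stale(item1), mammal(fido).
Round 2: rule 10 [hot(y) ∧ swims(fido) → closed(item1)]. New: closed(item1).
Round 3: rule 4 [closed(item1) ∧ flies(y) ∧ mammal(fido) → large(fido)]; rule 6 [closed(item1) → wooden(item1)]. New: large(fido), wooden(item1).
Closure: {closed(item1), cold(item1), flies(y), hot(y), large(fido), locked(item1), mammal(fido), open(fido), ready(item1), small(y), stale(item1), swims(fido), wooden(item1)} — 13 facts.

13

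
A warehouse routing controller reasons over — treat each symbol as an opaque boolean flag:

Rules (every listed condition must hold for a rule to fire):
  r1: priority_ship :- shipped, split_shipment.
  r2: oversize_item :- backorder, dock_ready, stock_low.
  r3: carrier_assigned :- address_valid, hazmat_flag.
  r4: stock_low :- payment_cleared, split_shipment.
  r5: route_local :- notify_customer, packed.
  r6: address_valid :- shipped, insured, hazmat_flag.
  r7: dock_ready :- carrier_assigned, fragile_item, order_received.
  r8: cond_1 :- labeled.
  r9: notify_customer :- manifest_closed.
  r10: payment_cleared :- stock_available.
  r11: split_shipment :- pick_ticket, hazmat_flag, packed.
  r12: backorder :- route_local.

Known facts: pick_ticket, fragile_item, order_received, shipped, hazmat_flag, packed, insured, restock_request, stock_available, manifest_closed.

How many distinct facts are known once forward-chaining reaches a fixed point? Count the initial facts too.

21

[1] r6 [address_valid :- shipped, insured, hazmat_flag.]; r9 [notify_customer :- manifest_closed.]; r10 [payment_cleared :- stock_available.]; r11 [split_shipment :- pick_ticket, hazmat_flag, packed.]. ⇒ new: address_valid, notify_customer, payment_cleared, split_shipment.
[2] r1 [priority_ship :- shipped, split_shipment.]; r3 [carrier_assigned :- address_valid, hazmat_flag.]; r4 [stock_low :- payment_cleared, split_shipment.]; r5 [route_local :- notify_customer, packed.]. ⇒ new: priority_ship, carrier_assigned, stock_low, route_local.
[3] r7 [dock_ready :- carrier_assigned, fragile_item, order_received.]; r12 [backorder :- route_local.]. ⇒ new: dock_ready, backorder.
[4] r2 [oversize_item :- backorder, dock_ready, stock_low.]. ⇒ new: oversize_item.
Closure: {address_valid, backorder, carrier_assigned, dock_ready, fragile_item, hazmat_flag, insured, manifest_closed, notify_customer, order_received, oversize_item, packed, payment_cleared, pick_ticket, priority_ship, restock_request, route_local, shipped, split_shipment, stock_available, stock_low} — 21 facts.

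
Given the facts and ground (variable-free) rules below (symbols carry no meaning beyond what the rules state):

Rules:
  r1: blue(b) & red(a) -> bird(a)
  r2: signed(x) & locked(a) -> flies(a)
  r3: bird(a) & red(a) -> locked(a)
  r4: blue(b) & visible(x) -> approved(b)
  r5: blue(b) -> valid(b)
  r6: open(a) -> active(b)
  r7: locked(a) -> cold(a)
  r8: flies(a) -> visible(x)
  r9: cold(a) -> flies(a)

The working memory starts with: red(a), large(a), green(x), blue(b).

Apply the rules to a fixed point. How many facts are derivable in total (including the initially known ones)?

Round 1: r1 [blue(b) & red(a) -> bird(a)]; r5 [blue(b) -> valid(b)]. Adds bird(a), valid(b).
Round 2: r3 [bird(a) & red(a) -> locked(a)]. Adds locked(a).
Round 3: r7 [locked(a) -> cold(a)]. Adds cold(a).
Round 4: r9 [cold(a) -> flies(a)]. Adds flies(a).
Round 5: r8 [flies(a) -> visible(x)]. Adds visible(x).
Round 6: r4 [blue(b) & visible(x) -> approved(b)]. Adds approved(b).
Closure: {approved(b), bird(a), blue(b), cold(a), flies(a), green(x), large(a), locked(a), red(a), valid(b), visible(x)} — 11 facts.

11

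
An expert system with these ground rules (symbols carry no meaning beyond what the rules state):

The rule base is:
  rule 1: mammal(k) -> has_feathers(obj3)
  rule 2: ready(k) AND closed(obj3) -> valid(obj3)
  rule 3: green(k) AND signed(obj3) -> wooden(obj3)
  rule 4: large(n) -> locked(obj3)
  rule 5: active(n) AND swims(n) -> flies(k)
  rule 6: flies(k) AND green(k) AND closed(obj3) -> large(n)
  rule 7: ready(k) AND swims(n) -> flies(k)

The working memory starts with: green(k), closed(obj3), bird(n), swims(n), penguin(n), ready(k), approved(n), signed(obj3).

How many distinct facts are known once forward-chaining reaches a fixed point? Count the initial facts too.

Round 1: rule 2 [ready(k) AND closed(obj3) -> valid(obj3)]; rule 3 [green(k) AND signed(obj3) -> wooden(obj3)]; rule 7 [ready(k) AND swims(n) -> flies(k)]. Adds valid(obj3), wooden(obj3), flies(k).
Round 2: rule 6 [flies(k) AND green(k) AND closed(obj3) -> large(n)]. Adds large(n).
Round 3: rule 4 [large(n) -> locked(obj3)]. Adds locked(obj3).
Closure: {approved(n), bird(n), closed(obj3), flies(k), green(k), large(n), locked(obj3), penguin(n), ready(k), signed(obj3), swims(n), valid(obj3), wooden(obj3)} — 13 facts.

13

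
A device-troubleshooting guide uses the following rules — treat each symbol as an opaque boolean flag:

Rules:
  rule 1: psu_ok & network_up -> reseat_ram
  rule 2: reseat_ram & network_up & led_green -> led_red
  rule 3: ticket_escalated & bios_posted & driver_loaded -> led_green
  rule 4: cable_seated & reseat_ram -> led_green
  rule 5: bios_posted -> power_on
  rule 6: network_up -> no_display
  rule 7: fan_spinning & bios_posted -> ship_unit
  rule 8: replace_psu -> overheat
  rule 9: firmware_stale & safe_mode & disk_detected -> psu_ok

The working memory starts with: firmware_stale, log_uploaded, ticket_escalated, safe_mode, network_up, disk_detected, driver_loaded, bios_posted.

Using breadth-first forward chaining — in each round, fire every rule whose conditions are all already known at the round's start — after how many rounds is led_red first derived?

[1] rule 3 [ticket_escalated & bios_posted & driver_loaded -> led_green]; rule 5 [bios_posted -> power_on]; rule 6 [network_up -> no_display]; rule 9 [firmware_stale & safe_mode & disk_detected -> psu_ok]. ⇒ new: led_green, power_on, no_display, psu_ok.
[2] rule 1 [psu_ok & network_up -> reseat_ram]. ⇒ new: reseat_ram.
[3] rule 2 [reseat_ram & network_up & led_green -> led_red]. ⇒ new: led_red.
led_red first appears in round 3.

3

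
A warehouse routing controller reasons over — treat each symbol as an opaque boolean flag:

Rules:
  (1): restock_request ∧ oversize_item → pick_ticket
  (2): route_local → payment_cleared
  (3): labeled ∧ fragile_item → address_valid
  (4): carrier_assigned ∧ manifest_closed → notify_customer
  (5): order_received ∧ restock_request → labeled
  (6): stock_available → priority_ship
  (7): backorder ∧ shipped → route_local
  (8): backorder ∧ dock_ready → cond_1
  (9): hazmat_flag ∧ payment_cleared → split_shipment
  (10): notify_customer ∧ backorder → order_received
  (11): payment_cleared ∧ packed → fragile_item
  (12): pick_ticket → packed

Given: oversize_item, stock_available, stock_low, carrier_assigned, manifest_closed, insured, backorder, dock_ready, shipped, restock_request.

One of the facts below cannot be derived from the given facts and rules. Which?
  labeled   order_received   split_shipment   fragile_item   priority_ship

split_shipment

[1] (1) [restock_request ∧ oversize_item → pick_ticket]; (4) [carrier_assigned ∧ manifest_closed → notify_customer]; (6) [stock_available → priority_ship]; (7) [backorder ∧ shipped → route_local]; (8) [backorder ∧ dock_ready → cond_1]. ⇒ new: pick_ticket, notify_customer, priority_ship, route_local, cond_1.
[2] (2) [route_local → payment_cleared]; (10) [notify_customer ∧ backorder → order_received]; (12) [pick_ticket → packed]. ⇒ new: payment_cleared, order_received, packed.
[3] (5) [order_received ∧ restock_request → labeled]; (11) [payment_cleared ∧ packed → fragile_item]. ⇒ new: labeled, fragile_item.
[4] (3) [labeled ∧ fragile_item → address_valid]. ⇒ new: address_valid.
Derived: order_received (round 2), labeled (round 3), priority_ship (round 1), fragile_item (round 3). split_shipment never appears in any round.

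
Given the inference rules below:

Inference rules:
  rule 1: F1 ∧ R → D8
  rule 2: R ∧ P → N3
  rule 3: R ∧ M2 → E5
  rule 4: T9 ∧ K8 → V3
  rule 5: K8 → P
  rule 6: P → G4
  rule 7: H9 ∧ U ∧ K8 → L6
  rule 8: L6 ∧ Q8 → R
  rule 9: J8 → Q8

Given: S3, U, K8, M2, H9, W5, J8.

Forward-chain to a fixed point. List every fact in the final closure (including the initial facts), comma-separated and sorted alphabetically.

Round 1 — rule 5, rule 7, rule 9, derive P, L6, Q8.
Round 2 — rule 6, rule 8, derive G4, R.
Round 3 — rule 2, rule 3, derive N3, E5.

E5, G4, H9, J8, K8, L6, M2, N3, P, Q8, R, S3, U, W5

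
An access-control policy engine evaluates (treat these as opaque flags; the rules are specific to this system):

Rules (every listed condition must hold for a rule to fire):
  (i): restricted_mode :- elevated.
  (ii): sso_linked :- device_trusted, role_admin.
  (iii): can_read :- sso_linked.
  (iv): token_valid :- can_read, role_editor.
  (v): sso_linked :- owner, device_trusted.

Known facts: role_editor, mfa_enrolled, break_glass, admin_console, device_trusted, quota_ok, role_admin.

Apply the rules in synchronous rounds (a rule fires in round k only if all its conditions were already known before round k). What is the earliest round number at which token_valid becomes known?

[1] (ii) [sso_linked :- device_trusted, role_admin.]. ⇒ new: sso_linked.
[2] (iii) [can_read :- sso_linked.]. ⇒ new: can_read.
[3] (iv) [token_valid :- can_read, role_editor.]. ⇒ new: token_valid.
token_valid first appears in round 3.

3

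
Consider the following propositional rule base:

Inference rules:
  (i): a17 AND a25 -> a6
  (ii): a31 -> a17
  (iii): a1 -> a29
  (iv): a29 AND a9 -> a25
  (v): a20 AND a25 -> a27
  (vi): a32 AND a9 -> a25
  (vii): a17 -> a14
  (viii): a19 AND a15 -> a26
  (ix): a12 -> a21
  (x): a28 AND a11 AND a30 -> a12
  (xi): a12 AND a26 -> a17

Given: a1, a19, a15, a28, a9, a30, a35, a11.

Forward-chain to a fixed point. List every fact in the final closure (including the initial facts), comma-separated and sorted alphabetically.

Round 1: (iii) [a1 -> a29]; (viii) [a19 AND a15 -> a26]; (x) [a28 AND a11 AND a30 -> a12]. New: a29, a26, a12.
Round 2: (iv) [a29 AND a9 -> a25]; (ix) [a12 -> a21]; (xi) [a12 AND a26 -> a17]. New: a25, a21, a17.
Round 3: (i) [a17 AND a25 -> a6]; (vii) [a17 -> a14]. New: a6, a14.

a1, a11, a12, a14, a15, a17, a19, a21, a25, a26, a28, a29, a30, a35, a6, a9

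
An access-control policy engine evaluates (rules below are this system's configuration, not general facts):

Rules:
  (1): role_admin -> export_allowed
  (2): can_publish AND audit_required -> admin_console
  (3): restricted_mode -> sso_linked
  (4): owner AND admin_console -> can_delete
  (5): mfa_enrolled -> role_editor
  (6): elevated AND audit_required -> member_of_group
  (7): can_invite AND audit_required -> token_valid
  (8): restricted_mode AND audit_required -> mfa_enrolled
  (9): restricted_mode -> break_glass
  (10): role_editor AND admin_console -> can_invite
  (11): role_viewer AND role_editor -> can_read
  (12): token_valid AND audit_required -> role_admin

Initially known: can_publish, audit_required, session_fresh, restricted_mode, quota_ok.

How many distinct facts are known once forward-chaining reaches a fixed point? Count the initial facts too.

Round 1: (2) [can_publish AND audit_required -> admin_console]; (3) [restricted_mode -> sso_linked]; (8) [restricted_mode AND audit_required -> mfa_enrolled]; (9) [restricted_mode -> break_glass]. New: admin_console, sso_linked, mfa_enrolled, break_glass.
Round 2: (5) [mfa_enrolled -> role_editor]. New: role_editor.
Round 3: (10) [role_editor AND admin_console -> can_invite]. New: can_invite.
Round 4: (7) [can_invite AND audit_required -> token_valid]. New: token_valid.
Round 5: (12) [token_valid AND audit_required -> role_admin]. New: role_admin.
Round 6: (1) [role_admin -> export_allowed]. New: export_allowed.
Closure: {admin_console, audit_required, break_glass, can_invite, can_publish, export_allowed, mfa_enrolled, quota_ok, restricted_mode, role_admin, role_editor, session_fresh, sso_linked, token_valid} — 14 facts.

14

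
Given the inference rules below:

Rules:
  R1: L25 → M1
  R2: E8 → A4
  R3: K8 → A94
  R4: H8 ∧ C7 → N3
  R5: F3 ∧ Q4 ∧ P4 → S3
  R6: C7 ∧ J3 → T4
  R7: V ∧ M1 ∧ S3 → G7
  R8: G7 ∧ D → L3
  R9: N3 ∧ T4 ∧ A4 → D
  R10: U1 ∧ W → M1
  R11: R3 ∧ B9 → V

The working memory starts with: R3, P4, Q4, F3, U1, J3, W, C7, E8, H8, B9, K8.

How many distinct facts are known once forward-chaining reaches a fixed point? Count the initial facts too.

22

[1] R2 [E8 → A4]; R3 [K8 → A94]; R4 [H8 ∧ C7 → N3]; R5 [F3 ∧ Q4 ∧ P4 → S3]; R6 [C7 ∧ J3 → T4]; R10 [U1 ∧ W → M1]; R11 [R3 ∧ B9 → V]. ⇒ new: A4, A94, N3, S3, T4, M1, V.
[2] R7 [V ∧ M1 ∧ S3 → G7]; R9 [N3 ∧ T4 ∧ A4 → D]. ⇒ new: G7, D.
[3] R8 [G7 ∧ D → L3]. ⇒ new: L3.
Closure: {A4, A94, B9, C7, D, E8, F3, G7, H8, J3, K8, L3, M1, N3, P4, Q4, R3, S3, T4, U1, V, W} — 22 facts.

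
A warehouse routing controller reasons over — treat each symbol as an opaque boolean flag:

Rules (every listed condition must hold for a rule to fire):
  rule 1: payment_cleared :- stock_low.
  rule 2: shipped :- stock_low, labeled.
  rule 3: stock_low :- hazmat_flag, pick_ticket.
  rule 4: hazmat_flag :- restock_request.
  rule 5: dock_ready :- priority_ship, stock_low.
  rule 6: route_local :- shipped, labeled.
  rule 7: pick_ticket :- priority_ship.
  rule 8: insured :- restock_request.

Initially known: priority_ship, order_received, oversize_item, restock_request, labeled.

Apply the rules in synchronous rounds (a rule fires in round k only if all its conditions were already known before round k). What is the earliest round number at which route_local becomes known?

4

Round 1: rule 4 [hazmat_flag :- restock_request.]; rule 7 [pick_ticket :- priority_ship.]; rule 8 [insured :- restock_request.]. New: hazmat_flag, pick_ticket, insured.
Round 2: rule 3 [stock_low :- hazmat_flag, pick_ticket.]. New: stock_low.
Round 3: rule 1 [payment_cleared :- stock_low.]; rule 2 [shipped :- stock_low, labeled.]; rule 5 [dock_ready :- priority_ship, stock_low.]. New: payment_cleared, shipped, dock_ready.
Round 4: rule 6 [route_local :- shipped, labeled.]. New: route_local.
route_local first appears in round 4.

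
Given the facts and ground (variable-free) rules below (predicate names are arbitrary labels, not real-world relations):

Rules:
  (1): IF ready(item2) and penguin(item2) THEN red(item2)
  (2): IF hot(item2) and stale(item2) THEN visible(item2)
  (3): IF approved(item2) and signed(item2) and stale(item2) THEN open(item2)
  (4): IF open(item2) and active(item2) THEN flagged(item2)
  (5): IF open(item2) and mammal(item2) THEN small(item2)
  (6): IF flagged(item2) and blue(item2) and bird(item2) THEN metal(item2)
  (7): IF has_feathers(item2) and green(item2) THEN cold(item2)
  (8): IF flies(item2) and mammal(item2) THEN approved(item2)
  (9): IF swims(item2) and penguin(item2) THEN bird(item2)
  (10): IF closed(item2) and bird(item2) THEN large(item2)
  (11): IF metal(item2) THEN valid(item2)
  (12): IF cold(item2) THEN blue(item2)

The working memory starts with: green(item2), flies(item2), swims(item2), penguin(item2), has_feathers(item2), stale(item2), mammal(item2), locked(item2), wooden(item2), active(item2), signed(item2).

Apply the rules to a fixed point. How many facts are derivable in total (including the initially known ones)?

Round 1 fires (7), (8), (9), giving cold(item2), approved(item2), bird(item2).
Round 2 fires (3), (12), giving open(item2), blue(item2).
Round 3 fires (4), (5), giving flagged(item2), small(item2).
Round 4 fires (6), giving metal(item2).
Round 5 fires (11), giving valid(item2).
Closure: {active(item2), approved(item2), bird(item2), blue(item2), cold(item2), flagged(item2), flies(item2), green(item2), has_feathers(item2), locked(item2), mammal(item2), metal(item2), open(item2), penguin(item2), signed(item2), small(item2), stale(item2), swims(item2), valid(item2), wooden(item2)} — 20 facts.

20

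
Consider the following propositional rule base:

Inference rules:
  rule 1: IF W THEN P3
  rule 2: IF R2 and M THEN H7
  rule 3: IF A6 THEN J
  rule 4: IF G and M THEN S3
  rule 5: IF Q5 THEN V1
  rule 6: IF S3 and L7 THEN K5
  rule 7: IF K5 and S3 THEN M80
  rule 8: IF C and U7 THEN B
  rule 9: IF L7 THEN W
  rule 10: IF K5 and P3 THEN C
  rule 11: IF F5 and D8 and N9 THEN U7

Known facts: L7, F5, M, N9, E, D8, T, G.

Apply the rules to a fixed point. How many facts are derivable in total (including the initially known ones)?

Round 1: rule 4 [IF G and M THEN S3]; rule 9 [IF L7 THEN W]; rule 11 [IF F5 and D8 and N9 THEN U7]. New: S3, W, U7.
Round 2: rule 1 [IF W THEN P3]; rule 6 [IF S3 and L7 THEN K5]. New: P3, K5.
Round 3: rule 7 [IF K5 and S3 THEN M80]; rule 10 [IF K5 and P3 THEN C]. New: M80, C.
Round 4: rule 8 [IF C and U7 THEN B]. New: B.
Closure: {B, C, D8, E, F5, G, K5, L7, M, M80, N9, P3, S3, T, U7, W} — 16 facts.

16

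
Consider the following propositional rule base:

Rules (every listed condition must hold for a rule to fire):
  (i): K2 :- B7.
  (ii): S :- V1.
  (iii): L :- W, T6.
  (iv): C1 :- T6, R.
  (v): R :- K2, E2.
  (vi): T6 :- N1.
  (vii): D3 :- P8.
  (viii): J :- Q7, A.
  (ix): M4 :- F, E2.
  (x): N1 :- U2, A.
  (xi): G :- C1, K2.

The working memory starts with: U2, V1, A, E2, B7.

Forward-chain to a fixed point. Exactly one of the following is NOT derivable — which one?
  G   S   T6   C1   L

Round 1: (i) [K2 :- B7.]; (ii) [S :- V1.]; (x) [N1 :- U2, A.]. New: K2, S, N1.
Round 2: (v) [R :- K2, E2.]; (vi) [T6 :- N1.]. New: R, T6.
Round 3: (iv) [C1 :- T6, R.]. New: C1.
Round 4: (xi) [G :- C1, K2.]. New: G.
Derived: S (round 1), T6 (round 2), G (round 4), C1 (round 3). L never appears in any round.

L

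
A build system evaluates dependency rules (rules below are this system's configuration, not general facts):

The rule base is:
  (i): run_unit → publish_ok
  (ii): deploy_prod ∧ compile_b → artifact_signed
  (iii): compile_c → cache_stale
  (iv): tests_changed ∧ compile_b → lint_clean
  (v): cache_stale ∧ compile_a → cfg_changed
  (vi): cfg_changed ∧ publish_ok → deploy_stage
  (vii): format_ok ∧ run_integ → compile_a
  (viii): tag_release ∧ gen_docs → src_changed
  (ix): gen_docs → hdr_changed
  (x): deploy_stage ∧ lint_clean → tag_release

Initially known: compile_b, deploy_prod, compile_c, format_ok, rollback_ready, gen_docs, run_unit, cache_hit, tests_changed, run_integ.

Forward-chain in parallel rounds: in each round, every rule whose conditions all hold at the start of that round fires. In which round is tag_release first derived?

4

Round 1: (i) [run_unit → publish_ok]; (ii) [deploy_prod ∧ compile_b → artifact_signed]; (iii) [compile_c → cache_stale]; (iv) [tests_changed ∧ compile_b → lint_clean]; (vii) [format_ok ∧ run_integ → compile_a]; (ix) [gen_docs → hdr_changed]. Adds publish_ok, artifact_signed, cache_stale, lint_clean, compile_a, hdr_changed.
Round 2: (v) [cache_stale ∧ compile_a → cfg_changed]. Adds cfg_changed.
Round 3: (vi) [cfg_changed ∧ publish_ok → deploy_stage]. Adds deploy_stage.
Round 4: (x) [deploy_stage ∧ lint_clean → tag_release]. Adds tag_release.
tag_release first appears in round 4.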